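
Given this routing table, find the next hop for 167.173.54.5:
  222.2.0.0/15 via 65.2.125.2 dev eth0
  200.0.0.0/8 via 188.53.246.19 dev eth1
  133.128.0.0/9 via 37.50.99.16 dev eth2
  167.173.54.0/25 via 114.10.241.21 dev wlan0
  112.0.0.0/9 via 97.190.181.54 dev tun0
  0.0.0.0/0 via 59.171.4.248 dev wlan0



Longest prefix match for 167.173.54.5:
  /15 222.2.0.0: no
  /8 200.0.0.0: no
  /9 133.128.0.0: no
  /25 167.173.54.0: MATCH
  /9 112.0.0.0: no
  /0 0.0.0.0: MATCH
Selected: next-hop 114.10.241.21 via wlan0 (matched /25)


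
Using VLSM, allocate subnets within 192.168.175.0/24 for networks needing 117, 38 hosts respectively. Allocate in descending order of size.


117 hosts -> /25 (126 usable): 192.168.175.0/25
38 hosts -> /26 (62 usable): 192.168.175.128/26
Allocation: 192.168.175.0/25 (117 hosts, 126 usable); 192.168.175.128/26 (38 hosts, 62 usable)


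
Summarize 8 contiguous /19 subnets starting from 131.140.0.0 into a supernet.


Original prefix: /19
Number of subnets: 8 = 2^3
New prefix = 19 - 3 = 16
Supernet: 131.140.0.0/16


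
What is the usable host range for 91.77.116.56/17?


Network: 91.77.0.0
Broadcast: 91.77.127.255
First usable = network + 1
Last usable = broadcast - 1
Range: 91.77.0.1 to 91.77.127.254


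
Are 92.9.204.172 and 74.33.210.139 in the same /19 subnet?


Mask: 255.255.224.0
92.9.204.172 AND mask = 92.9.192.0
74.33.210.139 AND mask = 74.33.192.0
No, different subnets (92.9.192.0 vs 74.33.192.0)


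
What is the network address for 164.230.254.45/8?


IP:   10100100.11100110.11111110.00101101
Mask: 11111111.00000000.00000000.00000000
AND operation:
Net:  10100100.00000000.00000000.00000000
Network: 164.0.0.0/8


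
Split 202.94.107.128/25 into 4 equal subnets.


New prefix = 25 + 2 = 27
Each subnet has 32 addresses
  202.94.107.128/27
  202.94.107.160/27
  202.94.107.192/27
  202.94.107.224/27
Subnets: 202.94.107.128/27, 202.94.107.160/27, 202.94.107.192/27, 202.94.107.224/27


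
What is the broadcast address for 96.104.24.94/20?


Network: 96.104.16.0/20
Host bits = 12
Set all host bits to 1:
Broadcast: 96.104.31.255


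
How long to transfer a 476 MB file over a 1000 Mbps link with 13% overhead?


Effective throughput = 1000 * (1 - 13/100) = 870 Mbps
File size in Mb = 476 * 8 = 3808 Mb
Time = 3808 / 870
Time = 4.377 seconds


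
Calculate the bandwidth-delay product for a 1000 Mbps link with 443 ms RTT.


BDP = bandwidth * RTT
= 1000 Mbps * 443 ms
= 1000 * 1e6 * 443 / 1000 bits
= 443000000 bits
= 55375000 bytes
= 54077.1484 KB
BDP = 443000000 bits (55375000 bytes)


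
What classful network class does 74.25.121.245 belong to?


First octet: 74
Binary: 01001010
0xxxxxxx -> Class A (1-126)
Class A, default mask 255.0.0.0 (/8)


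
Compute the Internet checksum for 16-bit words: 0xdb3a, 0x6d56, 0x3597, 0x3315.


Sum all words (with carry folding):
+ 0xdb3a = 0xdb3a
+ 0x6d56 = 0x4891
+ 0x3597 = 0x7e28
+ 0x3315 = 0xb13d
One's complement: ~0xb13d
Checksum = 0x4ec2


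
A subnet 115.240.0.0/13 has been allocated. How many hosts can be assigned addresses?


Host bits = 32 - 13 = 19
Total addresses = 2^19 = 524288
Usable = total - 2 (network and broadcast)
Usable hosts: 524286


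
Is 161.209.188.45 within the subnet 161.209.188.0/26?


Subnet network: 161.209.188.0
Test IP AND mask: 161.209.188.0
Yes, 161.209.188.45 is in 161.209.188.0/26


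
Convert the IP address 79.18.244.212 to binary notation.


79 = 01001111
18 = 00010010
244 = 11110100
212 = 11010100
Binary: 01001111.00010010.11110100.11010100


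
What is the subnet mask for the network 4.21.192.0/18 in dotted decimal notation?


/18 means 18 network bits, 14 host bits
Binary: 11111111111111111100000000000000
Mask: 255.255.192.0


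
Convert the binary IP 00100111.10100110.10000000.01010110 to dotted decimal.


00100111 = 39
10100110 = 166
10000000 = 128
01010110 = 86
IP: 39.166.128.86


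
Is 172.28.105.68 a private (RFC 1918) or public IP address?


RFC 1918 private ranges:
  10.0.0.0/8 (10.0.0.0 - 10.255.255.255)
  172.16.0.0/12 (172.16.0.0 - 172.31.255.255)
  192.168.0.0/16 (192.168.0.0 - 192.168.255.255)
Private (in 172.16.0.0/12)


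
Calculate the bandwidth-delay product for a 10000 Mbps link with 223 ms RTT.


BDP = bandwidth * RTT
= 10000 Mbps * 223 ms
= 10000 * 1e6 * 223 / 1000 bits
= 2230000000 bits
= 278750000 bytes
= 272216.7969 KB
BDP = 2230000000 bits (278750000 bytes)


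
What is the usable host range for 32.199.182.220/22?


Network: 32.199.180.0
Broadcast: 32.199.183.255
First usable = network + 1
Last usable = broadcast - 1
Range: 32.199.180.1 to 32.199.183.254


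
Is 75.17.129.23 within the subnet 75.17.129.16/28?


Subnet network: 75.17.129.16
Test IP AND mask: 75.17.129.16
Yes, 75.17.129.23 is in 75.17.129.16/28


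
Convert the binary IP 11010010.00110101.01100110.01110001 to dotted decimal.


11010010 = 210
00110101 = 53
01100110 = 102
01110001 = 113
IP: 210.53.102.113


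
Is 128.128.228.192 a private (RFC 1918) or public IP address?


RFC 1918 private ranges:
  10.0.0.0/8 (10.0.0.0 - 10.255.255.255)
  172.16.0.0/12 (172.16.0.0 - 172.31.255.255)
  192.168.0.0/16 (192.168.0.0 - 192.168.255.255)
Public (not in any RFC 1918 range)


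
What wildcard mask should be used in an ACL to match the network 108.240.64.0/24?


Subnet mask: 255.255.255.0
Wildcard = 255.255.255.255 - subnet mask
255 - 255 = 0
255 - 255 = 0
255 - 255 = 0
255 - 0 = 255
Wildcard: 0.0.0.255


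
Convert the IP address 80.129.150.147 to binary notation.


80 = 01010000
129 = 10000001
150 = 10010110
147 = 10010011
Binary: 01010000.10000001.10010110.10010011


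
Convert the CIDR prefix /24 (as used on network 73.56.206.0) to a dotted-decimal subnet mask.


/24 means 24 network bits, 8 host bits
Binary: 11111111111111111111111100000000
Mask: 255.255.255.0


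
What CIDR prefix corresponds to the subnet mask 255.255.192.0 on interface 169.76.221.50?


Binary: 11111111.11111111.11000000.00000000
Count leading 1s
Prefix: /18


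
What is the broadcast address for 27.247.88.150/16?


Network: 27.247.0.0/16
Host bits = 16
Set all host bits to 1:
Broadcast: 27.247.255.255


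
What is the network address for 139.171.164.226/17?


IP:   10001011.10101011.10100100.11100010
Mask: 11111111.11111111.10000000.00000000
AND operation:
Net:  10001011.10101011.10000000.00000000
Network: 139.171.128.0/17


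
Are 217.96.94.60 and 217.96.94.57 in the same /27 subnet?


Mask: 255.255.255.224
217.96.94.60 AND mask = 217.96.94.32
217.96.94.57 AND mask = 217.96.94.32
Yes, same subnet (217.96.94.32)


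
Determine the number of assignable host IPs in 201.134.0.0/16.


Host bits = 32 - 16 = 16
Total addresses = 2^16 = 65536
Usable = total - 2 (network and broadcast)
Usable hosts: 65534


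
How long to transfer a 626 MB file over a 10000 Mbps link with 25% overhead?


Effective throughput = 10000 * (1 - 25/100) = 7500 Mbps
File size in Mb = 626 * 8 = 5008 Mb
Time = 5008 / 7500
Time = 0.6677 seconds


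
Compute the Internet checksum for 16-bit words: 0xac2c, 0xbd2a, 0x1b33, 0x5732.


Sum all words (with carry folding):
+ 0xac2c = 0xac2c
+ 0xbd2a = 0x6957
+ 0x1b33 = 0x848a
+ 0x5732 = 0xdbbc
One's complement: ~0xdbbc
Checksum = 0x2443


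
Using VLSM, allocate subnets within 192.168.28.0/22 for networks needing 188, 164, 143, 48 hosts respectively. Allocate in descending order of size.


188 hosts -> /24 (254 usable): 192.168.28.0/24
164 hosts -> /24 (254 usable): 192.168.29.0/24
143 hosts -> /24 (254 usable): 192.168.30.0/24
48 hosts -> /26 (62 usable): 192.168.31.0/26
Allocation: 192.168.28.0/24 (188 hosts, 254 usable); 192.168.29.0/24 (164 hosts, 254 usable); 192.168.30.0/24 (143 hosts, 254 usable); 192.168.31.0/26 (48 hosts, 62 usable)


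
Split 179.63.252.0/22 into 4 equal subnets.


New prefix = 22 + 2 = 24
Each subnet has 256 addresses
  179.63.252.0/24
  179.63.253.0/24
  179.63.254.0/24
  179.63.255.0/24
Subnets: 179.63.252.0/24, 179.63.253.0/24, 179.63.254.0/24, 179.63.255.0/24


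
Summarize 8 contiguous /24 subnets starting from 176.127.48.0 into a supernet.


Original prefix: /24
Number of subnets: 8 = 2^3
New prefix = 24 - 3 = 21
Supernet: 176.127.48.0/21


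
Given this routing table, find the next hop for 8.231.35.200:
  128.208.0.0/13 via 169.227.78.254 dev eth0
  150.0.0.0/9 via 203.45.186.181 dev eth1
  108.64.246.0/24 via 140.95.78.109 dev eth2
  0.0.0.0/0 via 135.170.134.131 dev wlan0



Longest prefix match for 8.231.35.200:
  /13 128.208.0.0: no
  /9 150.0.0.0: no
  /24 108.64.246.0: no
  /0 0.0.0.0: MATCH
Selected: next-hop 135.170.134.131 via wlan0 (matched /0)


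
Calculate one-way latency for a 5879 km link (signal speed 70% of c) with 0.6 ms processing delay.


Speed = 0.7 * 3e5 km/s = 210000 km/s
Propagation delay = 5879 / 210000 = 0.028 s = 27.9952 ms
Processing delay = 0.6 ms
Total one-way latency = 28.5952 ms


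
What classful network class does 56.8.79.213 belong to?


First octet: 56
Binary: 00111000
0xxxxxxx -> Class A (1-126)
Class A, default mask 255.0.0.0 (/8)


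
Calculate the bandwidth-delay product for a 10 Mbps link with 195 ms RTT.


BDP = bandwidth * RTT
= 10 Mbps * 195 ms
= 10 * 1e6 * 195 / 1000 bits
= 1950000 bits
= 243750 bytes
= 238.0371 KB
BDP = 1950000 bits (243750 bytes)


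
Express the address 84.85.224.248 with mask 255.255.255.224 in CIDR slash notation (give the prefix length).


Binary: 11111111.11111111.11111111.11100000
Count leading 1s
Prefix: /27


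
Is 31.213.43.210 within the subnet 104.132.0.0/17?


Subnet network: 104.132.0.0
Test IP AND mask: 31.213.0.0
No, 31.213.43.210 is not in 104.132.0.0/17


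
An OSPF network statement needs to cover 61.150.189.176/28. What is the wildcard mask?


Subnet mask: 255.255.255.240
Wildcard = 255.255.255.255 - subnet mask
255 - 255 = 0
255 - 255 = 0
255 - 255 = 0
255 - 240 = 15
Wildcard: 0.0.0.15


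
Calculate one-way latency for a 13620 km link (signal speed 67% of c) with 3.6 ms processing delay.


Speed = 0.67 * 3e5 km/s = 201000 km/s
Propagation delay = 13620 / 201000 = 0.0678 s = 67.7612 ms
Processing delay = 3.6 ms
Total one-way latency = 71.3612 ms


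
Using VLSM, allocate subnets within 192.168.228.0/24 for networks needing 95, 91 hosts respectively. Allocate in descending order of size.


95 hosts -> /25 (126 usable): 192.168.228.0/25
91 hosts -> /25 (126 usable): 192.168.228.128/25
Allocation: 192.168.228.0/25 (95 hosts, 126 usable); 192.168.228.128/25 (91 hosts, 126 usable)


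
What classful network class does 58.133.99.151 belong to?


First octet: 58
Binary: 00111010
0xxxxxxx -> Class A (1-126)
Class A, default mask 255.0.0.0 (/8)


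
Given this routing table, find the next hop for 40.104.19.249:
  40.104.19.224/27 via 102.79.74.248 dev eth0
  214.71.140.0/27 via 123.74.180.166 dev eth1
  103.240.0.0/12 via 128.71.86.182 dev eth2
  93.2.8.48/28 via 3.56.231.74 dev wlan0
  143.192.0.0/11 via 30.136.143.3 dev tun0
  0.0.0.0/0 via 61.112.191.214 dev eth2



Longest prefix match for 40.104.19.249:
  /27 40.104.19.224: MATCH
  /27 214.71.140.0: no
  /12 103.240.0.0: no
  /28 93.2.8.48: no
  /11 143.192.0.0: no
  /0 0.0.0.0: MATCH
Selected: next-hop 102.79.74.248 via eth0 (matched /27)


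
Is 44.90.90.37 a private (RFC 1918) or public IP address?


RFC 1918 private ranges:
  10.0.0.0/8 (10.0.0.0 - 10.255.255.255)
  172.16.0.0/12 (172.16.0.0 - 172.31.255.255)
  192.168.0.0/16 (192.168.0.0 - 192.168.255.255)
Public (not in any RFC 1918 range)


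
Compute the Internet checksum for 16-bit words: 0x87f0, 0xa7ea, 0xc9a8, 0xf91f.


Sum all words (with carry folding):
+ 0x87f0 = 0x87f0
+ 0xa7ea = 0x2fdb
+ 0xc9a8 = 0xf983
+ 0xf91f = 0xf2a3
One's complement: ~0xf2a3
Checksum = 0x0d5c


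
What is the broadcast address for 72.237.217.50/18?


Network: 72.237.192.0/18
Host bits = 14
Set all host bits to 1:
Broadcast: 72.237.255.255


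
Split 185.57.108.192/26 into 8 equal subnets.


New prefix = 26 + 3 = 29
Each subnet has 8 addresses
  185.57.108.192/29
  185.57.108.200/29
  185.57.108.208/29
  185.57.108.216/29
  185.57.108.224/29
  185.57.108.232/29
  185.57.108.240/29
  185.57.108.248/29
Subnets: 185.57.108.192/29, 185.57.108.200/29, 185.57.108.208/29, 185.57.108.216/29, 185.57.108.224/29, 185.57.108.232/29, 185.57.108.240/29, 185.57.108.248/29


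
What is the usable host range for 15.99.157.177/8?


Network: 15.0.0.0
Broadcast: 15.255.255.255
First usable = network + 1
Last usable = broadcast - 1
Range: 15.0.0.1 to 15.255.255.254


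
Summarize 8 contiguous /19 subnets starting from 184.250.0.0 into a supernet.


Original prefix: /19
Number of subnets: 8 = 2^3
New prefix = 19 - 3 = 16
Supernet: 184.250.0.0/16


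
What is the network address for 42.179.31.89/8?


IP:   00101010.10110011.00011111.01011001
Mask: 11111111.00000000.00000000.00000000
AND operation:
Net:  00101010.00000000.00000000.00000000
Network: 42.0.0.0/8


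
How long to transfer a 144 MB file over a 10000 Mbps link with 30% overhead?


Effective throughput = 10000 * (1 - 30/100) = 7000 Mbps
File size in Mb = 144 * 8 = 1152 Mb
Time = 1152 / 7000
Time = 0.1646 seconds


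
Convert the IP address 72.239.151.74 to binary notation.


72 = 01001000
239 = 11101111
151 = 10010111
74 = 01001010
Binary: 01001000.11101111.10010111.01001010


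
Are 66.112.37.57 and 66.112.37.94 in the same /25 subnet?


Mask: 255.255.255.128
66.112.37.57 AND mask = 66.112.37.0
66.112.37.94 AND mask = 66.112.37.0
Yes, same subnet (66.112.37.0)


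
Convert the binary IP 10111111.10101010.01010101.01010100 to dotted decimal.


10111111 = 191
10101010 = 170
01010101 = 85
01010100 = 84
IP: 191.170.85.84


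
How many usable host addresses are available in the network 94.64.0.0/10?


Host bits = 32 - 10 = 22
Total addresses = 2^22 = 4194304
Usable = total - 2 (network and broadcast)
Usable hosts: 4194302


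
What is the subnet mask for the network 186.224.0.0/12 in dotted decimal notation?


/12 means 12 network bits, 20 host bits
Binary: 11111111111100000000000000000000
Mask: 255.240.0.0


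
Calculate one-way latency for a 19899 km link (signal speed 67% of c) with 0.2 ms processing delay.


Speed = 0.67 * 3e5 km/s = 201000 km/s
Propagation delay = 19899 / 201000 = 0.099 s = 99 ms
Processing delay = 0.2 ms
Total one-way latency = 99.2 ms


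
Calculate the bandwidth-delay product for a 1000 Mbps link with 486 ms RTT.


BDP = bandwidth * RTT
= 1000 Mbps * 486 ms
= 1000 * 1e6 * 486 / 1000 bits
= 486000000 bits
= 60750000 bytes
= 59326.1719 KB
BDP = 486000000 bits (60750000 bytes)


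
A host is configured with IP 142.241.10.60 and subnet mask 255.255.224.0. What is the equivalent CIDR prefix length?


Binary: 11111111.11111111.11100000.00000000
Count leading 1s
Prefix: /19


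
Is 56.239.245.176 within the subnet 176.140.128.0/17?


Subnet network: 176.140.128.0
Test IP AND mask: 56.239.128.0
No, 56.239.245.176 is not in 176.140.128.0/17


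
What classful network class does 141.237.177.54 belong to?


First octet: 141
Binary: 10001101
10xxxxxx -> Class B (128-191)
Class B, default mask 255.255.0.0 (/16)


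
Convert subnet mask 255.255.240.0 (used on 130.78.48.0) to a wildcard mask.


Subnet mask: 255.255.240.0
Wildcard = 255.255.255.255 - subnet mask
255 - 255 = 0
255 - 255 = 0
255 - 240 = 15
255 - 0 = 255
Wildcard: 0.0.15.255


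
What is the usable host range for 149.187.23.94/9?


Network: 149.128.0.0
Broadcast: 149.255.255.255
First usable = network + 1
Last usable = broadcast - 1
Range: 149.128.0.1 to 149.255.255.254


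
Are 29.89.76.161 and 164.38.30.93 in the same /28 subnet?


Mask: 255.255.255.240
29.89.76.161 AND mask = 29.89.76.160
164.38.30.93 AND mask = 164.38.30.80
No, different subnets (29.89.76.160 vs 164.38.30.80)


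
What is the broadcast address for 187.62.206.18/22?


Network: 187.62.204.0/22
Host bits = 10
Set all host bits to 1:
Broadcast: 187.62.207.255


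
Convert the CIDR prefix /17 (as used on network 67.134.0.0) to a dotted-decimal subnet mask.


/17 means 17 network bits, 15 host bits
Binary: 11111111111111111000000000000000
Mask: 255.255.128.0


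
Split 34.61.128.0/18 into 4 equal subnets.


New prefix = 18 + 2 = 20
Each subnet has 4096 addresses
  34.61.128.0/20
  34.61.144.0/20
  34.61.160.0/20
  34.61.176.0/20
Subnets: 34.61.128.0/20, 34.61.144.0/20, 34.61.160.0/20, 34.61.176.0/20


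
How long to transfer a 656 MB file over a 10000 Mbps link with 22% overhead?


Effective throughput = 10000 * (1 - 22/100) = 7800 Mbps
File size in Mb = 656 * 8 = 5248 Mb
Time = 5248 / 7800
Time = 0.6728 seconds


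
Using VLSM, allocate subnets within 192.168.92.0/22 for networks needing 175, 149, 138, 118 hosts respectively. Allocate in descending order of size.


175 hosts -> /24 (254 usable): 192.168.92.0/24
149 hosts -> /24 (254 usable): 192.168.93.0/24
138 hosts -> /24 (254 usable): 192.168.94.0/24
118 hosts -> /25 (126 usable): 192.168.95.0/25
Allocation: 192.168.92.0/24 (175 hosts, 254 usable); 192.168.93.0/24 (149 hosts, 254 usable); 192.168.94.0/24 (138 hosts, 254 usable); 192.168.95.0/25 (118 hosts, 126 usable)


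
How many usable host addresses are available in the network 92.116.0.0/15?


Host bits = 32 - 15 = 17
Total addresses = 2^17 = 131072
Usable = total - 2 (network and broadcast)
Usable hosts: 131070


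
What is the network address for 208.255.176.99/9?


IP:   11010000.11111111.10110000.01100011
Mask: 11111111.10000000.00000000.00000000
AND operation:
Net:  11010000.10000000.00000000.00000000
Network: 208.128.0.0/9


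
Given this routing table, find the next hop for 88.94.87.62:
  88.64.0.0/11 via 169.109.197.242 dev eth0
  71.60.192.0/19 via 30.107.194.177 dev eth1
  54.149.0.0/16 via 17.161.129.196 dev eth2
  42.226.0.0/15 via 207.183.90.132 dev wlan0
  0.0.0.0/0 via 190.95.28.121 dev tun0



Longest prefix match for 88.94.87.62:
  /11 88.64.0.0: MATCH
  /19 71.60.192.0: no
  /16 54.149.0.0: no
  /15 42.226.0.0: no
  /0 0.0.0.0: MATCH
Selected: next-hop 169.109.197.242 via eth0 (matched /11)


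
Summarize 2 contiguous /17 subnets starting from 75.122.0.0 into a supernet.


Original prefix: /17
Number of subnets: 2 = 2^1
New prefix = 17 - 1 = 16
Supernet: 75.122.0.0/16


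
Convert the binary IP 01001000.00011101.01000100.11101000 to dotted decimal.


01001000 = 72
00011101 = 29
01000100 = 68
11101000 = 232
IP: 72.29.68.232


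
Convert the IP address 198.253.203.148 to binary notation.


198 = 11000110
253 = 11111101
203 = 11001011
148 = 10010100
Binary: 11000110.11111101.11001011.10010100


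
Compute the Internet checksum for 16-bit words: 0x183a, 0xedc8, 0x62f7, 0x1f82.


Sum all words (with carry folding):
+ 0x183a = 0x183a
+ 0xedc8 = 0x0603
+ 0x62f7 = 0x68fa
+ 0x1f82 = 0x887c
One's complement: ~0x887c
Checksum = 0x7783


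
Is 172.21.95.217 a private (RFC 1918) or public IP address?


RFC 1918 private ranges:
  10.0.0.0/8 (10.0.0.0 - 10.255.255.255)
  172.16.0.0/12 (172.16.0.0 - 172.31.255.255)
  192.168.0.0/16 (192.168.0.0 - 192.168.255.255)
Private (in 172.16.0.0/12)


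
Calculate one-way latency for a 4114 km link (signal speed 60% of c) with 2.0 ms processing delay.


Speed = 0.6 * 3e5 km/s = 180000 km/s
Propagation delay = 4114 / 180000 = 0.0229 s = 22.8556 ms
Processing delay = 2.0 ms
Total one-way latency = 24.8556 ms


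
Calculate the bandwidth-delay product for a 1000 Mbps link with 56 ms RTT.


BDP = bandwidth * RTT
= 1000 Mbps * 56 ms
= 1000 * 1e6 * 56 / 1000 bits
= 56000000 bits
= 7000000 bytes
= 6835.9375 KB
BDP = 56000000 bits (7000000 bytes)


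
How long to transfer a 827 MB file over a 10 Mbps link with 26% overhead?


Effective throughput = 10 * (1 - 26/100) = 7.4 Mbps
File size in Mb = 827 * 8 = 6616 Mb
Time = 6616 / 7.4
Time = 894.0541 seconds


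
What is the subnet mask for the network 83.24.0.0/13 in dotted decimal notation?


/13 means 13 network bits, 19 host bits
Binary: 11111111111110000000000000000000
Mask: 255.248.0.0


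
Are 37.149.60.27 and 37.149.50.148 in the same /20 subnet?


Mask: 255.255.240.0
37.149.60.27 AND mask = 37.149.48.0
37.149.50.148 AND mask = 37.149.48.0
Yes, same subnet (37.149.48.0)


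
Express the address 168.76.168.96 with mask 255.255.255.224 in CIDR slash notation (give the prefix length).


Binary: 11111111.11111111.11111111.11100000
Count leading 1s
Prefix: /27


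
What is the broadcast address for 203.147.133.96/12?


Network: 203.144.0.0/12
Host bits = 20
Set all host bits to 1:
Broadcast: 203.159.255.255


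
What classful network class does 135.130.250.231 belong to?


First octet: 135
Binary: 10000111
10xxxxxx -> Class B (128-191)
Class B, default mask 255.255.0.0 (/16)


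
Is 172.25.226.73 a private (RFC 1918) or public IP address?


RFC 1918 private ranges:
  10.0.0.0/8 (10.0.0.0 - 10.255.255.255)
  172.16.0.0/12 (172.16.0.0 - 172.31.255.255)
  192.168.0.0/16 (192.168.0.0 - 192.168.255.255)
Private (in 172.16.0.0/12)


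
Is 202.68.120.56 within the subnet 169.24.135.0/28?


Subnet network: 169.24.135.0
Test IP AND mask: 202.68.120.48
No, 202.68.120.56 is not in 169.24.135.0/28


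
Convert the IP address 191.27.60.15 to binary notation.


191 = 10111111
27 = 00011011
60 = 00111100
15 = 00001111
Binary: 10111111.00011011.00111100.00001111


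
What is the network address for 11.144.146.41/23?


IP:   00001011.10010000.10010010.00101001
Mask: 11111111.11111111.11111110.00000000
AND operation:
Net:  00001011.10010000.10010010.00000000
Network: 11.144.146.0/23


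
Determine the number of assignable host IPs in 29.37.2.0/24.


Host bits = 32 - 24 = 8
Total addresses = 2^8 = 256
Usable = total - 2 (network and broadcast)
Usable hosts: 254


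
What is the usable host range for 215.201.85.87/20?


Network: 215.201.80.0
Broadcast: 215.201.95.255
First usable = network + 1
Last usable = broadcast - 1
Range: 215.201.80.1 to 215.201.95.254


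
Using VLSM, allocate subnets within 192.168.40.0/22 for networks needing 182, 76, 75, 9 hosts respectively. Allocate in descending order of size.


182 hosts -> /24 (254 usable): 192.168.40.0/24
76 hosts -> /25 (126 usable): 192.168.41.0/25
75 hosts -> /25 (126 usable): 192.168.41.128/25
9 hosts -> /28 (14 usable): 192.168.42.0/28
Allocation: 192.168.40.0/24 (182 hosts, 254 usable); 192.168.41.0/25 (76 hosts, 126 usable); 192.168.41.128/25 (75 hosts, 126 usable); 192.168.42.0/28 (9 hosts, 14 usable)


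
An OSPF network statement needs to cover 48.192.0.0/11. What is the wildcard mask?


Subnet mask: 255.224.0.0
Wildcard = 255.255.255.255 - subnet mask
255 - 255 = 0
255 - 224 = 31
255 - 0 = 255
255 - 0 = 255
Wildcard: 0.31.255.255


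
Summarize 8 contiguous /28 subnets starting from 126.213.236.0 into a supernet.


Original prefix: /28
Number of subnets: 8 = 2^3
New prefix = 28 - 3 = 25
Supernet: 126.213.236.0/25


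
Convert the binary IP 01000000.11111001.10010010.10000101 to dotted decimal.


01000000 = 64
11111001 = 249
10010010 = 146
10000101 = 133
IP: 64.249.146.133


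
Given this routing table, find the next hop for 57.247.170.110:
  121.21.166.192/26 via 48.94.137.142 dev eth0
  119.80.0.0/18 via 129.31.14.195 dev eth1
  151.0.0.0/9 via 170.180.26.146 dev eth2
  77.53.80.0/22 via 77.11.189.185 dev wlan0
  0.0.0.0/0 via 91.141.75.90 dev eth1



Longest prefix match for 57.247.170.110:
  /26 121.21.166.192: no
  /18 119.80.0.0: no
  /9 151.0.0.0: no
  /22 77.53.80.0: no
  /0 0.0.0.0: MATCH
Selected: next-hop 91.141.75.90 via eth1 (matched /0)


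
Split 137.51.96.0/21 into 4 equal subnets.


New prefix = 21 + 2 = 23
Each subnet has 512 addresses
  137.51.96.0/23
  137.51.98.0/23
  137.51.100.0/23
  137.51.102.0/23
Subnets: 137.51.96.0/23, 137.51.98.0/23, 137.51.100.0/23, 137.51.102.0/23


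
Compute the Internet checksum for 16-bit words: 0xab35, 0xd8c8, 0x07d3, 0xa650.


Sum all words (with carry folding):
+ 0xab35 = 0xab35
+ 0xd8c8 = 0x83fe
+ 0x07d3 = 0x8bd1
+ 0xa650 = 0x3222
One's complement: ~0x3222
Checksum = 0xcddd


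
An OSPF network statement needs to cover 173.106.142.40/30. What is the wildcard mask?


Subnet mask: 255.255.255.252
Wildcard = 255.255.255.255 - subnet mask
255 - 255 = 0
255 - 255 = 0
255 - 255 = 0
255 - 252 = 3
Wildcard: 0.0.0.3


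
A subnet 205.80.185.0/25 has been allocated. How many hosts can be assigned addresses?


Host bits = 32 - 25 = 7
Total addresses = 2^7 = 128
Usable = total - 2 (network and broadcast)
Usable hosts: 126


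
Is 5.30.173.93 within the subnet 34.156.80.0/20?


Subnet network: 34.156.80.0
Test IP AND mask: 5.30.160.0
No, 5.30.173.93 is not in 34.156.80.0/20


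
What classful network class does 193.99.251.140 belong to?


First octet: 193
Binary: 11000001
110xxxxx -> Class C (192-223)
Class C, default mask 255.255.255.0 (/24)


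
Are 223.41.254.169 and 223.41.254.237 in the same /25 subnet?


Mask: 255.255.255.128
223.41.254.169 AND mask = 223.41.254.128
223.41.254.237 AND mask = 223.41.254.128
Yes, same subnet (223.41.254.128)


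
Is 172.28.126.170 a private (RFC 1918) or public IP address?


RFC 1918 private ranges:
  10.0.0.0/8 (10.0.0.0 - 10.255.255.255)
  172.16.0.0/12 (172.16.0.0 - 172.31.255.255)
  192.168.0.0/16 (192.168.0.0 - 192.168.255.255)
Private (in 172.16.0.0/12)


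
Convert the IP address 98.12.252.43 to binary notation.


98 = 01100010
12 = 00001100
252 = 11111100
43 = 00101011
Binary: 01100010.00001100.11111100.00101011


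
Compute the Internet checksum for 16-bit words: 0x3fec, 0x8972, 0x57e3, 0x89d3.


Sum all words (with carry folding):
+ 0x3fec = 0x3fec
+ 0x8972 = 0xc95e
+ 0x57e3 = 0x2142
+ 0x89d3 = 0xab15
One's complement: ~0xab15
Checksum = 0x54ea


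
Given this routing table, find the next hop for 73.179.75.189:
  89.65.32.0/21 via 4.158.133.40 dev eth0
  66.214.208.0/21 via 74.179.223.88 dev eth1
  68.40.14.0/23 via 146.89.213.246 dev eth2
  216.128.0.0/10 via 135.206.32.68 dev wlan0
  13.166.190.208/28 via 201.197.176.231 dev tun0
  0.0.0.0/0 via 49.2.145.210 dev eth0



Longest prefix match for 73.179.75.189:
  /21 89.65.32.0: no
  /21 66.214.208.0: no
  /23 68.40.14.0: no
  /10 216.128.0.0: no
  /28 13.166.190.208: no
  /0 0.0.0.0: MATCH
Selected: next-hop 49.2.145.210 via eth0 (matched /0)


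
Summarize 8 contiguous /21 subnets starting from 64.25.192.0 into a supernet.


Original prefix: /21
Number of subnets: 8 = 2^3
New prefix = 21 - 3 = 18
Supernet: 64.25.192.0/18


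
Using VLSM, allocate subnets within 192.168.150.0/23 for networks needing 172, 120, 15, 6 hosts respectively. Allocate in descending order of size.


172 hosts -> /24 (254 usable): 192.168.150.0/24
120 hosts -> /25 (126 usable): 192.168.151.0/25
15 hosts -> /27 (30 usable): 192.168.151.128/27
6 hosts -> /29 (6 usable): 192.168.151.160/29
Allocation: 192.168.150.0/24 (172 hosts, 254 usable); 192.168.151.0/25 (120 hosts, 126 usable); 192.168.151.128/27 (15 hosts, 30 usable); 192.168.151.160/29 (6 hosts, 6 usable)


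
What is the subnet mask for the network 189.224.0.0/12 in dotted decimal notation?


/12 means 12 network bits, 20 host bits
Binary: 11111111111100000000000000000000
Mask: 255.240.0.0


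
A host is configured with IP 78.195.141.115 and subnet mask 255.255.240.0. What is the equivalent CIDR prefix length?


Binary: 11111111.11111111.11110000.00000000
Count leading 1s
Prefix: /20


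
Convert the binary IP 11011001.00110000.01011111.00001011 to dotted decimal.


11011001 = 217
00110000 = 48
01011111 = 95
00001011 = 11
IP: 217.48.95.11


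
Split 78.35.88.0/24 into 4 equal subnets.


New prefix = 24 + 2 = 26
Each subnet has 64 addresses
  78.35.88.0/26
  78.35.88.64/26
  78.35.88.128/26
  78.35.88.192/26
Subnets: 78.35.88.0/26, 78.35.88.64/26, 78.35.88.128/26, 78.35.88.192/26


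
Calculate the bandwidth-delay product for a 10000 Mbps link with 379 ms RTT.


BDP = bandwidth * RTT
= 10000 Mbps * 379 ms
= 10000 * 1e6 * 379 / 1000 bits
= 3790000000 bits
= 473750000 bytes
= 462646.4844 KB
BDP = 3790000000 bits (473750000 bytes)


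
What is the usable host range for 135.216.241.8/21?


Network: 135.216.240.0
Broadcast: 135.216.247.255
First usable = network + 1
Last usable = broadcast - 1
Range: 135.216.240.1 to 135.216.247.254


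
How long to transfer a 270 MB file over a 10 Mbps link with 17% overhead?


Effective throughput = 10 * (1 - 17/100) = 8.3 Mbps
File size in Mb = 270 * 8 = 2160 Mb
Time = 2160 / 8.3
Time = 260.241 seconds


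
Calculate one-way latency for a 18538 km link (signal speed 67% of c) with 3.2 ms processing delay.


Speed = 0.67 * 3e5 km/s = 201000 km/s
Propagation delay = 18538 / 201000 = 0.0922 s = 92.2289 ms
Processing delay = 3.2 ms
Total one-way latency = 95.4289 ms


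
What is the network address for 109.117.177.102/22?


IP:   01101101.01110101.10110001.01100110
Mask: 11111111.11111111.11111100.00000000
AND operation:
Net:  01101101.01110101.10110000.00000000
Network: 109.117.176.0/22


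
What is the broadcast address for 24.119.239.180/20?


Network: 24.119.224.0/20
Host bits = 12
Set all host bits to 1:
Broadcast: 24.119.239.255


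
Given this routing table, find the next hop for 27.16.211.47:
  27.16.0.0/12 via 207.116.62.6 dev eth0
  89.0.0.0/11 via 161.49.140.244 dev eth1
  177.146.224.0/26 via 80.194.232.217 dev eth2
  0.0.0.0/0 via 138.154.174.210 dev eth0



Longest prefix match for 27.16.211.47:
  /12 27.16.0.0: MATCH
  /11 89.0.0.0: no
  /26 177.146.224.0: no
  /0 0.0.0.0: MATCH
Selected: next-hop 207.116.62.6 via eth0 (matched /12)


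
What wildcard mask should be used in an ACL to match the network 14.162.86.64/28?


Subnet mask: 255.255.255.240
Wildcard = 255.255.255.255 - subnet mask
255 - 255 = 0
255 - 255 = 0
255 - 255 = 0
255 - 240 = 15
Wildcard: 0.0.0.15


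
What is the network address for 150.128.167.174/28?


IP:   10010110.10000000.10100111.10101110
Mask: 11111111.11111111.11111111.11110000
AND operation:
Net:  10010110.10000000.10100111.10100000
Network: 150.128.167.160/28


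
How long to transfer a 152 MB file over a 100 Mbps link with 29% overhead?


Effective throughput = 100 * (1 - 29/100) = 71 Mbps
File size in Mb = 152 * 8 = 1216 Mb
Time = 1216 / 71
Time = 17.1268 seconds


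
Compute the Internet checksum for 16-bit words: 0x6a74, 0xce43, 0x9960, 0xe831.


Sum all words (with carry folding):
+ 0x6a74 = 0x6a74
+ 0xce43 = 0x38b8
+ 0x9960 = 0xd218
+ 0xe831 = 0xba4a
One's complement: ~0xba4a
Checksum = 0x45b5


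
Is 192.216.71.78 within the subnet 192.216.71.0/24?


Subnet network: 192.216.71.0
Test IP AND mask: 192.216.71.0
Yes, 192.216.71.78 is in 192.216.71.0/24


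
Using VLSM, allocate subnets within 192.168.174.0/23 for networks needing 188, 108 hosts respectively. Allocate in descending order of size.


188 hosts -> /24 (254 usable): 192.168.174.0/24
108 hosts -> /25 (126 usable): 192.168.175.0/25
Allocation: 192.168.174.0/24 (188 hosts, 254 usable); 192.168.175.0/25 (108 hosts, 126 usable)


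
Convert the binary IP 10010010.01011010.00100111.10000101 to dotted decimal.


10010010 = 146
01011010 = 90
00100111 = 39
10000101 = 133
IP: 146.90.39.133


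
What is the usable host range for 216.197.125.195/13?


Network: 216.192.0.0
Broadcast: 216.199.255.255
First usable = network + 1
Last usable = broadcast - 1
Range: 216.192.0.1 to 216.199.255.254


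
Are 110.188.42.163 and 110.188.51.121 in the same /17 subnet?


Mask: 255.255.128.0
110.188.42.163 AND mask = 110.188.0.0
110.188.51.121 AND mask = 110.188.0.0
Yes, same subnet (110.188.0.0)


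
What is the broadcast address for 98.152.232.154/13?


Network: 98.152.0.0/13
Host bits = 19
Set all host bits to 1:
Broadcast: 98.159.255.255


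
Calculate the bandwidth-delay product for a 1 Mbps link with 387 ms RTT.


BDP = bandwidth * RTT
= 1 Mbps * 387 ms
= 1 * 1e6 * 387 / 1000 bits
= 387000 bits
= 48375 bytes
= 47.2412 KB
BDP = 387000 bits (48375 bytes)


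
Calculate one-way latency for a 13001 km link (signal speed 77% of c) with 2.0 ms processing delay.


Speed = 0.77 * 3e5 km/s = 231000 km/s
Propagation delay = 13001 / 231000 = 0.0563 s = 56.2814 ms
Processing delay = 2.0 ms
Total one-way latency = 58.2814 ms


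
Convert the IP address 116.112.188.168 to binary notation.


116 = 01110100
112 = 01110000
188 = 10111100
168 = 10101000
Binary: 01110100.01110000.10111100.10101000


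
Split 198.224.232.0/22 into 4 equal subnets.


New prefix = 22 + 2 = 24
Each subnet has 256 addresses
  198.224.232.0/24
  198.224.233.0/24
  198.224.234.0/24
  198.224.235.0/24
Subnets: 198.224.232.0/24, 198.224.233.0/24, 198.224.234.0/24, 198.224.235.0/24


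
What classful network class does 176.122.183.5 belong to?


First octet: 176
Binary: 10110000
10xxxxxx -> Class B (128-191)
Class B, default mask 255.255.0.0 (/16)


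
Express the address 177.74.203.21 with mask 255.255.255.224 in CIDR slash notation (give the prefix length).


Binary: 11111111.11111111.11111111.11100000
Count leading 1s
Prefix: /27


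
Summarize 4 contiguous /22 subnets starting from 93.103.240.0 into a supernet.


Original prefix: /22
Number of subnets: 4 = 2^2
New prefix = 22 - 2 = 20
Supernet: 93.103.240.0/20


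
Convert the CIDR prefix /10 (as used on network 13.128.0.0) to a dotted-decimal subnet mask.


/10 means 10 network bits, 22 host bits
Binary: 11111111110000000000000000000000
Mask: 255.192.0.0


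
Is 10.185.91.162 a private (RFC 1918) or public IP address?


RFC 1918 private ranges:
  10.0.0.0/8 (10.0.0.0 - 10.255.255.255)
  172.16.0.0/12 (172.16.0.0 - 172.31.255.255)
  192.168.0.0/16 (192.168.0.0 - 192.168.255.255)
Private (in 10.0.0.0/8)


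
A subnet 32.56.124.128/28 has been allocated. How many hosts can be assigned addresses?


Host bits = 32 - 28 = 4
Total addresses = 2^4 = 16
Usable = total - 2 (network and broadcast)
Usable hosts: 14


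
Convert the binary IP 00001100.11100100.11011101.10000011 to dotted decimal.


00001100 = 12
11100100 = 228
11011101 = 221
10000011 = 131
IP: 12.228.221.131


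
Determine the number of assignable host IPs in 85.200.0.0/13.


Host bits = 32 - 13 = 19
Total addresses = 2^19 = 524288
Usable = total - 2 (network and broadcast)
Usable hosts: 524286


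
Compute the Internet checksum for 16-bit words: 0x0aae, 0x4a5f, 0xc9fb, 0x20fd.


Sum all words (with carry folding):
+ 0x0aae = 0x0aae
+ 0x4a5f = 0x550d
+ 0xc9fb = 0x1f09
+ 0x20fd = 0x4006
One's complement: ~0x4006
Checksum = 0xbff9


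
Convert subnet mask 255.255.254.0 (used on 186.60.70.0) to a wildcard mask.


Subnet mask: 255.255.254.0
Wildcard = 255.255.255.255 - subnet mask
255 - 255 = 0
255 - 255 = 0
255 - 254 = 1
255 - 0 = 255
Wildcard: 0.0.1.255


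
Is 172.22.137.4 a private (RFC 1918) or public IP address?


RFC 1918 private ranges:
  10.0.0.0/8 (10.0.0.0 - 10.255.255.255)
  172.16.0.0/12 (172.16.0.0 - 172.31.255.255)
  192.168.0.0/16 (192.168.0.0 - 192.168.255.255)
Private (in 172.16.0.0/12)


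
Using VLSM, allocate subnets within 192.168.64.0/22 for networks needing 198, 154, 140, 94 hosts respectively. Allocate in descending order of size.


198 hosts -> /24 (254 usable): 192.168.64.0/24
154 hosts -> /24 (254 usable): 192.168.65.0/24
140 hosts -> /24 (254 usable): 192.168.66.0/24
94 hosts -> /25 (126 usable): 192.168.67.0/25
Allocation: 192.168.64.0/24 (198 hosts, 254 usable); 192.168.65.0/24 (154 hosts, 254 usable); 192.168.66.0/24 (140 hosts, 254 usable); 192.168.67.0/25 (94 hosts, 126 usable)


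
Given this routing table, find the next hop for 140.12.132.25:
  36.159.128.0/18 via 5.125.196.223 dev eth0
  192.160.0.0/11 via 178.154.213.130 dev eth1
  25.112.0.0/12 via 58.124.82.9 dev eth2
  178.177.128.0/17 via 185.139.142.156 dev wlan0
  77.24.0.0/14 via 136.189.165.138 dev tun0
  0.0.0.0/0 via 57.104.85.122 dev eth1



Longest prefix match for 140.12.132.25:
  /18 36.159.128.0: no
  /11 192.160.0.0: no
  /12 25.112.0.0: no
  /17 178.177.128.0: no
  /14 77.24.0.0: no
  /0 0.0.0.0: MATCH
Selected: next-hop 57.104.85.122 via eth1 (matched /0)


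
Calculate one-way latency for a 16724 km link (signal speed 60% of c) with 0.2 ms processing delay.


Speed = 0.6 * 3e5 km/s = 180000 km/s
Propagation delay = 16724 / 180000 = 0.0929 s = 92.9111 ms
Processing delay = 0.2 ms
Total one-way latency = 93.1111 ms


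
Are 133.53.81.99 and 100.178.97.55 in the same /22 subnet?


Mask: 255.255.252.0
133.53.81.99 AND mask = 133.53.80.0
100.178.97.55 AND mask = 100.178.96.0
No, different subnets (133.53.80.0 vs 100.178.96.0)


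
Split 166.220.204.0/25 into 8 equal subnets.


New prefix = 25 + 3 = 28
Each subnet has 16 addresses
  166.220.204.0/28
  166.220.204.16/28
  166.220.204.32/28
  166.220.204.48/28
  166.220.204.64/28
  166.220.204.80/28
  166.220.204.96/28
  166.220.204.112/28
Subnets: 166.220.204.0/28, 166.220.204.16/28, 166.220.204.32/28, 166.220.204.48/28, 166.220.204.64/28, 166.220.204.80/28, 166.220.204.96/28, 166.220.204.112/28


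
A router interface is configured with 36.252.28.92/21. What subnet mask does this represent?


/21 means 21 network bits, 11 host bits
Binary: 11111111111111111111100000000000
Mask: 255.255.248.0


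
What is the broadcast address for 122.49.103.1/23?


Network: 122.49.102.0/23
Host bits = 9
Set all host bits to 1:
Broadcast: 122.49.103.255


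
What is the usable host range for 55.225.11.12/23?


Network: 55.225.10.0
Broadcast: 55.225.11.255
First usable = network + 1
Last usable = broadcast - 1
Range: 55.225.10.1 to 55.225.11.254


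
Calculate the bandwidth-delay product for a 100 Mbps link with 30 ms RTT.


BDP = bandwidth * RTT
= 100 Mbps * 30 ms
= 100 * 1e6 * 30 / 1000 bits
= 3000000 bits
= 375000 bytes
= 366.2109 KB
BDP = 3000000 bits (375000 bytes)


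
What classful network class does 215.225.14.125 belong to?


First octet: 215
Binary: 11010111
110xxxxx -> Class C (192-223)
Class C, default mask 255.255.255.0 (/24)


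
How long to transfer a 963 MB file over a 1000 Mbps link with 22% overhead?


Effective throughput = 1000 * (1 - 22/100) = 780 Mbps
File size in Mb = 963 * 8 = 7704 Mb
Time = 7704 / 780
Time = 9.8769 seconds


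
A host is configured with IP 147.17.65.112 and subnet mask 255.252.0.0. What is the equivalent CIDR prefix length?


Binary: 11111111.11111100.00000000.00000000
Count leading 1s
Prefix: /14


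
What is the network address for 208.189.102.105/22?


IP:   11010000.10111101.01100110.01101001
Mask: 11111111.11111111.11111100.00000000
AND operation:
Net:  11010000.10111101.01100100.00000000
Network: 208.189.100.0/22


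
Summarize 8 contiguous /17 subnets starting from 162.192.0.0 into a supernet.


Original prefix: /17
Number of subnets: 8 = 2^3
New prefix = 17 - 3 = 14
Supernet: 162.192.0.0/14


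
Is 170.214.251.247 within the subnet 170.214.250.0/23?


Subnet network: 170.214.250.0
Test IP AND mask: 170.214.250.0
Yes, 170.214.251.247 is in 170.214.250.0/23


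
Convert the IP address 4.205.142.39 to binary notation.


4 = 00000100
205 = 11001101
142 = 10001110
39 = 00100111
Binary: 00000100.11001101.10001110.00100111


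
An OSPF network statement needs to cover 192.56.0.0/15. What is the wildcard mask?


Subnet mask: 255.254.0.0
Wildcard = 255.255.255.255 - subnet mask
255 - 255 = 0
255 - 254 = 1
255 - 0 = 255
255 - 0 = 255
Wildcard: 0.1.255.255


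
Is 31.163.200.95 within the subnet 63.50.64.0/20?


Subnet network: 63.50.64.0
Test IP AND mask: 31.163.192.0
No, 31.163.200.95 is not in 63.50.64.0/20
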